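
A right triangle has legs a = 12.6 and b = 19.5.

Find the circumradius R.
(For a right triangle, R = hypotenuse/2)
Hypotenuse c = √(a² + b²) = √(158.76 + 380.25) = √539.01 ≈ 23.2166
R = c/2 ≈ 23.2166/2 ≈ 11.6083

R = 11.61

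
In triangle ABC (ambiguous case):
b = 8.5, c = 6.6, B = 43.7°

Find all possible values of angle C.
b/sin(B) = c/sin(C)  ⇒  sin(C) = c·sin(B)/b = 6.6·sin(43.7°)/8.5
sin(43.7°) ≈ 0.690882
sin(C) ≈ 6.6·0.690882/8.5 ≈ 4.55982/8.5 ≈ 0.53645
Candidate 1: C₁ = arcsin(0.53645) ≈ 32.4423°  →  A = 180° − 43.7° − 32.4423° ≈ 103.858° > 0, valid
Candidate 2: C₂ = 180° − C₁ ≈ 147.558°  →  A = 180° − 43.7° − 147.558° ≈ -11.2577° ≤ 0, not a valid triangle

C = 32.44° (one solution)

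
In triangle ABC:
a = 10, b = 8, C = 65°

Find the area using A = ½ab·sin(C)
A = ½·a·b·sin(C) = ½·10·8·sin(65°)
sin(65°) ≈ 0.906308
A ≈ ½·80·0.906308 = 40·0.906308 ≈ 36.2523

Area = 36.25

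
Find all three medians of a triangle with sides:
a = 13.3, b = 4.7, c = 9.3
Median formula: m_a = ½√(2b² + 2c² − a²) (and cyclically). a² = 176.89, b² = 22.09, c² = 86.49.
m_a = ½√(2·22.09 + 2·86.49 − 176.89) = ½√40.27 ≈ ½·6.34586 ≈ 3.17293
m_b = ½√(2·176.89 + 2·86.49 − 22.09) = ½√504.67 ≈ ½·22.4649 ≈ 11.2324
m_c = ½√(2·176.89 + 2·22.09 − 86.49) = ½√311.47 ≈ ½·17.6485 ≈ 8.82426

m_a = 3.173, m_b = 11.23, m_c = 8.824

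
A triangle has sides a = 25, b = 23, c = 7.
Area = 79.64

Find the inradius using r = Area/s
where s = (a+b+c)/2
s = (25 + 23 + 7)/2 = 55/2 = 27.5
r = Area/s = 79.64/27.5 ≈ 2.896

r = 2.896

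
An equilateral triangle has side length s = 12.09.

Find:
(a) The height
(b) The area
(a) The height splits the triangle into two 30-60-90 halves: h = s·√3/2 = 12.09·1.73205/2 ≈ 20.9405/2 ≈ 10.4702
(b) Area = (√3/4)·s² = (√3/4)·12.09² = (√3/4)·146.1681 ≈ 0.433013·146.1681 ≈ 63.2926

Height = 10.47, Area = 63.29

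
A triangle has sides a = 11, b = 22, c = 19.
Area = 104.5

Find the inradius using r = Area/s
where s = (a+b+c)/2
s = (11 + 22 + 19)/2 = 52/2 = 26
r = Area/s = 104.5/26 ≈ 4.01923

r = 4.019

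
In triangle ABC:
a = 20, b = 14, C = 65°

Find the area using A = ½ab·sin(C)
A = ½·a·b·sin(C) = ½·20·14·sin(65°)
sin(65°) ≈ 0.906308
A ≈ ½·280·0.906308 = 140·0.906308 ≈ 126.883

Area = 126.9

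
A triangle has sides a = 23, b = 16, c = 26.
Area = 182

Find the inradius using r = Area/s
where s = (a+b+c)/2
s = (23 + 16 + 26)/2 = 65/2 = 32.5
r = Area/s = 182/32.5 ≈ 5.6

r = 5.6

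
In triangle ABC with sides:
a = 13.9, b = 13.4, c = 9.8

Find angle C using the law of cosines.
c² = a² + b² − 2ab·cos(C)  ⇒  cos(C) = (a² + b² − c²)/(2ab)
cos(C) = (13.9² + 13.4² − 9.8²)/(2·13.9·13.4) = (193.21 + 179.56 − 96.04)/372.52 = 276.73/372.52 ≈ 0.742859
C = arccos(0.742859) ≈ 42.0244°

C = 42.02°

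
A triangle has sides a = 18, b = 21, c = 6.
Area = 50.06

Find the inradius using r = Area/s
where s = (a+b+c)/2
s = (18 + 21 + 6)/2 = 45/2 = 22.5
r = Area/s = 50.06/22.5 ≈ 2.22489

r = 2.225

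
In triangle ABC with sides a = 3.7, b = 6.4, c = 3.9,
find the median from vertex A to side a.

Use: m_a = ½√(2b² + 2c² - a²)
m_a = ½√(2·6.4² + 2·3.9² − 3.7²) = ½√(2·40.96 + 2·15.21 − 13.69) = ½√(81.92 + 30.42 − 13.69) = ½√98.65
√98.65 ≈ 9.93227, so m_a ≈ 4.96614

m_a = 4.966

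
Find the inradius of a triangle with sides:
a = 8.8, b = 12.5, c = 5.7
r = Area/s where s is the semi-perimeter.
s = (8.8 + 12.5 + 5.7)/2 = 27/2 = 13.5
Area = √(s(s−a)(s−b)(s−c)) = √(13.5·4.7·1·7.8) ≈ √494.91 ≈ 22.2466
r ≈ 22.2466/13.5 ≈ 1.64789

r = 1.648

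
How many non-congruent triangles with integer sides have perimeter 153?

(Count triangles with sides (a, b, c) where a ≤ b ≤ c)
Let a ≤ b ≤ c with a + b + c = 153. The only binding inequality is a + b > c, i.e. 153 − c > c, so c < 153/2; and c ≥ 153/3 since c is the largest side.
So 51 ≤ c ≤ 76. For each c, b runs from ⌈(153 − c)/2⌉ up to c (then a = 153 − b − c satisfies 1 ≤ a ≤ b automatically), giving c − ⌈(153 − c)/2⌉ + 1 choices.
Summing over c: 1 + 2 + 4 + 5 + … + 37 + 38  (26 terms, c = 51, …, 76) = 507
Check (closed form: nearest integer to p²/48 for even p, (p+3)²/48 for odd p): (153+3)²/48 = 156²/48 = 24336/48 ≈ 507.00 → 507

507 triangles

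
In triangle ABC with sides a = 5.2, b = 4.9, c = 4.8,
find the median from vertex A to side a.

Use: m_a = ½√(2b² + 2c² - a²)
m_a = ½√(2·4.9² + 2·4.8² − 5.2²) = ½√(2·24.01 + 2·23.04 − 27.04) = ½√(48.02 + 46.08 − 27.04) = ½√67.06
√67.06 ≈ 8.18902, so m_a ≈ 4.09451

m_a = 4.095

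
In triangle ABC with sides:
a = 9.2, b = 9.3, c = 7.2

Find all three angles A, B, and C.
Law of cosines for each angle (a² = 84.64, b² = 86.49, c² = 51.84):
cos(A) = (b² + c² − a²)/(2bc) = (86.49 + 51.84 − 84.64)/(2·9.3·7.2) = 53.69/133.92 ≈ 0.400911  ⇒  A ≈ 66.3649°
cos(B) = (a² + c² − b²)/(2ac) = (84.64 + 51.84 − 86.49)/(2·9.2·7.2) = 49.99/132.48 ≈ 0.37734  ⇒  B ≈ 67.831°
cos(C) = (a² + b² − c²)/(2ab) = (84.64 + 86.49 − 51.84)/(2·9.2·9.3) = 119.29/171.12 ≈ 0.697113  ⇒  C ≈ 45.8042°
Check: A + B + C ≈ 180°

A = 66.36°, B = 67.83°, C = 45.8°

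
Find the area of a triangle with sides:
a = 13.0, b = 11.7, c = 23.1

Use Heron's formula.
s = (13.0 + 11.7 + 23.1)/2 = 47.8/2 = 23.9
s − a = 10.9, s − b = 12.2, s − c = 0.8
s(s−a)(s−b)(s−c) = 23.9·10.9·12.2·0.8 ≈ 2542.58
Area = √2542.58 ≈ 50.424

Area = 50.42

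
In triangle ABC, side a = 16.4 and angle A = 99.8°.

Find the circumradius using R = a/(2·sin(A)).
R = a/(2·sin(A)) = 16.4/(2·sin(99.8°))
sin(99.8°) ≈ 0.985408
R ≈ 16.4/(2·0.985408) = 16.4/1.97082 ≈ 8.32143

R = 8.321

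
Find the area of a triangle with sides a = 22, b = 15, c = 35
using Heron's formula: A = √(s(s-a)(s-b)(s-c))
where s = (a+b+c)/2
s = (22 + 15 + 35)/2 = 72/2 = 36
s − a = 14, s − b = 21, s − c = 1
s(s−a)(s−b)(s−c) = 36·14·21·1 = 10584
Area = √10584 ≈ 102.879

s = 36.0, Area = 102.9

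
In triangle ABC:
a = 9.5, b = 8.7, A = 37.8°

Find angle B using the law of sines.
a/sin(A) = b/sin(B)  ⇒  sin(B) = b·sin(A)/a = 8.7·sin(37.8°)/9.5
sin(37.8°) ≈ 0.612907
sin(B) ≈ 8.7·0.612907/9.5 ≈ 5.33229/9.5 ≈ 0.561294
B = arcsin(0.561294) ≈ 34.1453°
(Since b ≤ a we need B ≤ A, so the obtuse alternative 180° − 34.1453° ≈ 145.855° is rejected.)

B = 34.15°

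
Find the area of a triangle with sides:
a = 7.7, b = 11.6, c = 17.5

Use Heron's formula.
s = (7.7 + 11.6 + 17.5)/2 = 36.8/2 = 18.4
s − a = 10.7, s − b = 6.8, s − c = 0.9
s(s−a)(s−b)(s−c) = 18.4·10.7·6.8·0.9 ≈ 1204.91
Area = √1204.91 ≈ 34.7118

Area = 34.71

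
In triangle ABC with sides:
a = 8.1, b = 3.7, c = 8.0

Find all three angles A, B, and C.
Law of cosines for each angle (a² = 65.61, b² = 13.69, c² = 64):
cos(A) = (b² + c² − a²)/(2bc) = (13.69 + 64 − 65.61)/(2·3.7·8.0) = 12.08/59.2 ≈ 0.204054  ⇒  A ≈ 78.2259°
cos(B) = (a² + c² − b²)/(2ac) = (65.61 + 64 − 13.69)/(2·8.1·8.0) = 115.92/129.6 ≈ 0.894444  ⇒  B ≈ 26.5628°
cos(C) = (a² + b² − c²)/(2ab) = (65.61 + 13.69 − 64)/(2·8.1·3.7) = 15.3/59.94 ≈ 0.255255  ⇒  C ≈ 75.2113°
Check: A + B + C ≈ 180°

A = 78.23°, B = 26.56°, C = 75.21°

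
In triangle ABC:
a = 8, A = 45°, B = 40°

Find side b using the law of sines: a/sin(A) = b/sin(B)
a/sin(A) = b/sin(B)  ⇒  b = a·sin(B)/sin(A) = 8·sin(40°)/sin(45°)
sin(40°) ≈ 0.642788, sin(45°) ≈ 0.707107
b ≈ 8·0.642788/0.707107 ≈ 5.1423/0.707107 ≈ 7.27231

b = 7.272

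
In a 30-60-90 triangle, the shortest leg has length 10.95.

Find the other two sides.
In a 30-60-90 triangle the sides are in ratio 1 : √3 : 2 (short leg : long leg : hypotenuse).
Long leg = 10.95·√3 ≈ 10.95·1.73205 ≈ 18.966
Hypotenuse = 2·10.95 = 21.9

Long leg = 10.95√3 = 18.97, Hypotenuse = 21.9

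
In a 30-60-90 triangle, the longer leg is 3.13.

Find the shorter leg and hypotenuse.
In a 30-60-90 triangle the sides are in ratio 1 : √3 : 2, so short leg = long leg/√3 and hypotenuse = 2·(short leg).
Short leg = 3.13/√3 ≈ 3.13/1.73205 ≈ 1.80711
Hypotenuse = 2·1.80711 ≈ 3.61421

Short leg = 1.807, Hypotenuse = 3.614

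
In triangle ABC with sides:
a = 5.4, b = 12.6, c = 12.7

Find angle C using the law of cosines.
c² = a² + b² − 2ab·cos(C)  ⇒  cos(C) = (a² + b² − c²)/(2ab)
cos(C) = (5.4² + 12.6² − 12.7²)/(2·5.4·12.6) = (29.16 + 158.76 − 161.29)/136.08 = 26.63/136.08 ≈ 0.195694
C = arccos(0.195694) ≈ 78.7147°

C = 78.71°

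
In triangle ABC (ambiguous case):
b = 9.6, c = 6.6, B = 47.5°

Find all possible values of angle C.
b/sin(B) = c/sin(C)  ⇒  sin(C) = c·sin(B)/b = 6.6·sin(47.5°)/9.6
sin(47.5°) ≈ 0.737277
sin(C) ≈ 6.6·0.737277/9.6 ≈ 4.86603/9.6 ≈ 0.506878
Candidate 1: C₁ = arcsin(0.506878) ≈ 30.4561°  →  A = 180° − 47.5° − 30.4561° ≈ 102.044° > 0, valid
Candidate 2: C₂ = 180° − C₁ ≈ 149.544°  →  A = 180° − 47.5° − 149.544° ≈ -17.0439° ≤ 0, not a valid triangle

C = 30.46° (one solution)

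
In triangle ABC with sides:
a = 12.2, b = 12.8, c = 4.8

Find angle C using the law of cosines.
c² = a² + b² − 2ab·cos(C)  ⇒  cos(C) = (a² + b² − c²)/(2ab)
cos(C) = (12.2² + 12.8² − 4.8²)/(2·12.2·12.8) = (148.84 + 163.84 − 23.04)/312.32 = 289.64/312.32 ≈ 0.927382
C = arccos(0.927382) ≈ 21.9696°

C = 21.97°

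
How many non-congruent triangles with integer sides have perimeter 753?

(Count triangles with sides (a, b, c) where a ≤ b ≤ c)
Let a ≤ b ≤ c with a + b + c = 753. The only binding inequality is a + b > c, i.e. 753 − c > c, so c < 753/2; and c ≥ 753/3 since c is the largest side.
So 251 ≤ c ≤ 376. For each c, b runs from ⌈(753 − c)/2⌉ up to c (then a = 753 − b − c satisfies 1 ≤ a ≤ b automatically), giving c − ⌈(753 − c)/2⌉ + 1 choices.
Summing over c: 1 + 2 + 4 + 5 + … + 187 + 188  (126 terms, c = 251, …, 376) = 11907
Check (closed form: nearest integer to p²/48 for even p, (p+3)²/48 for odd p): (753+3)²/48 = 756²/48 = 571536/48 ≈ 11907.00 → 11907

11907 triangles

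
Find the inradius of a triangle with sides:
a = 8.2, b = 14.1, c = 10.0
r = Area/s where s is the semi-perimeter.
s = (8.2 + 14.1 + 10.0)/2 = 32.3/2 = 16.15
Area = √(s(s−a)(s−b)(s−c)) = √(16.15·7.95·2.05·6.15) ≈ √1618.71 ≈ 40.2332
r ≈ 40.2332/16.15 ≈ 2.49122

r = 2.491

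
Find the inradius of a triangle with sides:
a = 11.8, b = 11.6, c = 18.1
r = Area/s where s is the semi-perimeter.
s = (11.8 + 11.6 + 18.1)/2 = 41.5/2 = 20.75
Area = √(s(s−a)(s−b)(s−c)) = √(20.75·8.95·9.15·2.65) ≈ √4503.06 ≈ 67.1049
r ≈ 67.1049/20.75 ≈ 3.23397

r = 3.234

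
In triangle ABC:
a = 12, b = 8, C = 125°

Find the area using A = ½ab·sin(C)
A = ½·a·b·sin(C) = ½·12·8·sin(125°)
sin(125°) ≈ 0.819152
A ≈ ½·96·0.819152 = 48·0.819152 ≈ 39.3193

Area = 39.32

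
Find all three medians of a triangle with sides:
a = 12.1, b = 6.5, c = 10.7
Median formula: m_a = ½√(2b² + 2c² − a²) (and cyclically). a² = 146.41, b² = 42.25, c² = 114.49.
m_a = ½√(2·42.25 + 2·114.49 − 146.41) = ½√167.07 ≈ ½·12.9256 ≈ 6.46278
m_b = ½√(2·146.41 + 2·114.49 − 42.25) = ½√479.55 ≈ ½·21.8986 ≈ 10.9493
m_c = ½√(2·146.41 + 2·42.25 − 114.49) = ½√262.83 ≈ ½·16.212 ≈ 8.10602

m_a = 6.463, m_b = 10.95, m_c = 8.106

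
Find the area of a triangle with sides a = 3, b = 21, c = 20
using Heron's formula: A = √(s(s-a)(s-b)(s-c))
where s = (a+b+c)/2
s = (3 + 21 + 20)/2 = 44/2 = 22
s − a = 19, s − b = 1, s − c = 2
s(s−a)(s−b)(s−c) = 22·19·1·2 = 836
Area = √836 ≈ 28.9137

s = 22.0, Area = 28.91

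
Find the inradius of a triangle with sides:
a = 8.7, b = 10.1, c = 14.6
r = Area/s where s is the semi-perimeter.
s = (8.7 + 10.1 + 14.6)/2 = 33.4/2 = 16.7
Area = √(s(s−a)(s−b)(s−c)) = √(16.7·8·6.6·2.1) ≈ √1851.7 ≈ 43.0313
r ≈ 43.0313/16.7 ≈ 2.57673

r = 2.577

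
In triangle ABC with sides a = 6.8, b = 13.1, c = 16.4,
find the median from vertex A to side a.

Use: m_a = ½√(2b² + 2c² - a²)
m_a = ½√(2·13.1² + 2·16.4² − 6.8²) = ½√(2·171.61 + 2·268.96 − 46.24) = ½√(343.22 + 537.92 − 46.24) = ½√834.9
√834.9 ≈ 28.8946, so m_a ≈ 14.4473

m_a = 14.45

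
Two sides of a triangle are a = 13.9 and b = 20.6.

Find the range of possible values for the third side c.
Triangle inequality: |a − b| < c < a + b
|a − b| = |13.9 − 20.6| = 6.7
a + b = 13.9 + 20.6 = 34.5

6.7 < c < 34.5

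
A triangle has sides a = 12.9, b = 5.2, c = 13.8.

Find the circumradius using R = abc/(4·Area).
First find the area with Heron's formula.
s = (12.9 + 5.2 + 13.8)/2 = 15.95
Area = √(s(s−a)(s−b)(s−c)) = √(15.95·3.05·10.75·2.15) ≈ √1124.37 ≈ 33.5316
abc = 12.9·5.2·13.8 = 925.704
R = abc/(4·Area) ≈ 925.704/(4·33.5316) = 925.704/134.126 ≈ 6.90174

R = 6.902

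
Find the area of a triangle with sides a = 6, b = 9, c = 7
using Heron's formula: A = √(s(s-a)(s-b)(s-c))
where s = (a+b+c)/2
s = (6 + 9 + 7)/2 = 22/2 = 11
s − a = 5, s − b = 2, s − c = 4
s(s−a)(s−b)(s−c) = 11·5·2·4 = 440
Area = √440 ≈ 20.9762

s = 11.0, Area = 20.98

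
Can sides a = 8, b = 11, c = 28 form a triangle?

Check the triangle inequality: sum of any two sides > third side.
a + b vs c: 8 + 11 = 19 ≤ 28  ✗
a + c vs b: 8 + 28 = 36 > 11  ✓
b + c vs a: 11 + 28 = 39 > 8  ✓

No: 8 + 11 = 19 is not > 28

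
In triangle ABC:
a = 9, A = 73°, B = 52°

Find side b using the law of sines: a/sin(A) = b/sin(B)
a/sin(A) = b/sin(B)  ⇒  b = a·sin(B)/sin(A) = 9·sin(52°)/sin(73°)
sin(52°) ≈ 0.788011, sin(73°) ≈ 0.956305
b ≈ 9·0.788011/0.956305 ≈ 7.0921/0.956305 ≈ 7.41615

b = 7.416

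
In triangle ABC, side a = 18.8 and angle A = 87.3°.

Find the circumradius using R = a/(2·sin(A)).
R = a/(2·sin(A)) = 18.8/(2·sin(87.3°))
sin(87.3°) ≈ 0.99889
R ≈ 18.8/(2·0.99889) = 18.8/1.99778 ≈ 9.41045

R = 9.41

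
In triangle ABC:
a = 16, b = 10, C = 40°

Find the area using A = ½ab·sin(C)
A = ½·a·b·sin(C) = ½·16·10·sin(40°)
sin(40°) ≈ 0.642788
A ≈ ½·160·0.642788 = 80·0.642788 ≈ 51.423

Area = 51.42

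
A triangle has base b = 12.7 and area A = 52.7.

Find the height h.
A = ½·b·h  ⇒  h = 2A/b = 2·52.7/12.7 = 105.4/12.7 ≈ 8.29921

h = 8.299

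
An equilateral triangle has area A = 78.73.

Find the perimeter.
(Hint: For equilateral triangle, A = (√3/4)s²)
A = (√3/4)s²  ⇒  s² = 4A/√3 = 4·78.73/√3 = 314.92/1.73205 ≈ 181.819
s ≈ √181.819 ≈ 13.484
Perimeter = 3s ≈ 3·13.484 ≈ 40.4521

Perimeter = 40.45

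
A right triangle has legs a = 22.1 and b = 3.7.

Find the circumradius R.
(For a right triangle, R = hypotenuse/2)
Hypotenuse c = √(a² + b²) = √(488.41 + 13.69) = √502.1 ≈ 22.4076
R = c/2 ≈ 22.4076/2 ≈ 11.2038

R = 11.2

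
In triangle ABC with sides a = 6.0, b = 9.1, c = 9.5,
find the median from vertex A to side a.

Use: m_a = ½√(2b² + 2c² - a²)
m_a = ½√(2·9.1² + 2·9.5² − 6.0²) = ½√(2·82.81 + 2·90.25 − 36) = ½√(165.62 + 180.5 − 36) = ½√310.12
√310.12 ≈ 17.6102, so m_a ≈ 8.80511

m_a = 8.805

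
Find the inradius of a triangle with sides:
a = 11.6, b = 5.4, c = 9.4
r = Area/s where s is the semi-perimeter.
s = (11.6 + 5.4 + 9.4)/2 = 26.4/2 = 13.2
Area = √(s(s−a)(s−b)(s−c)) = √(13.2·1.6·7.8·3.8) ≈ √625.997 ≈ 25.0199
r ≈ 25.0199/13.2 ≈ 1.89545

r = 1.895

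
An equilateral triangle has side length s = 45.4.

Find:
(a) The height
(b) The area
(a) The height splits the triangle into two 30-60-90 halves: h = s·√3/2 = 45.4·1.73205/2 ≈ 78.6351/2 ≈ 39.3176
(b) Area = (√3/4)·s² = (√3/4)·45.4² = (√3/4)·2061.16 ≈ 0.433013·2061.16 ≈ 892.508

Height = 39.32, Area = 892.5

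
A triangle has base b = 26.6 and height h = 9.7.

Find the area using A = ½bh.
A = ½·b·h = ½·26.6·9.7 = ½·258.02 = 129.01

Area = 129.01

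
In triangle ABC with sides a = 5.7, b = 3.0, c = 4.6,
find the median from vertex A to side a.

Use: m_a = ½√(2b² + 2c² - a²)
m_a = ½√(2·3.0² + 2·4.6² − 5.7²) = ½√(2·9 + 2·21.16 − 32.49) = ½√(18 + 42.32 − 32.49) = ½√27.83
√27.83 ≈ 5.27541, so m_a ≈ 2.63771

m_a = 2.638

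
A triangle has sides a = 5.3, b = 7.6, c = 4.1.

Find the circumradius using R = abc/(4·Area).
First find the area with Heron's formula.
s = (5.3 + 7.6 + 4.1)/2 = 8.5
Area = √(s(s−a)(s−b)(s−c)) = √(8.5·3.2·0.9·4.4) ≈ √107.712 ≈ 10.3784
abc = 5.3·7.6·4.1 = 165.148
R = abc/(4·Area) ≈ 165.148/(4·10.3784) = 165.148/41.5138 ≈ 3.97815

R = 3.978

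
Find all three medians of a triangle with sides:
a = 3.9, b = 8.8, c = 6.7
Median formula: m_a = ½√(2b² + 2c² − a²) (and cyclically). a² = 15.21, b² = 77.44, c² = 44.89.
m_a = ½√(2·77.44 + 2·44.89 − 15.21) = ½√229.45 ≈ ½·15.1476 ≈ 7.5738
m_b = ½√(2·15.21 + 2·44.89 − 77.44) = ½√42.76 ≈ ½·6.53911 ≈ 3.26956
m_c = ½√(2·15.21 + 2·77.44 − 44.89) = ½√140.41 ≈ ½·11.8495 ≈ 5.92474

m_a = 7.574, m_b = 3.27, m_c = 5.925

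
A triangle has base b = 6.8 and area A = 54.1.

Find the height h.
A = ½·b·h  ⇒  h = 2A/b = 2·54.1/6.8 = 108.2/6.8 ≈ 15.9118

h = 15.91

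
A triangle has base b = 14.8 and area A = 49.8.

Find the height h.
A = ½·b·h  ⇒  h = 2A/b = 2·49.8/14.8 = 99.6/14.8 ≈ 6.72973

h = 6.73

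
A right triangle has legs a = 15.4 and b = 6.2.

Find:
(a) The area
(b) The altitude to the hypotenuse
(a) The legs are perpendicular, so Area = ½·a·b = ½·15.4·6.2 = ½·95.48 = 47.74
(b) Hypotenuse c = √(a² + b²) = √(237.16 + 38.44) = √275.6 ≈ 16.6012
    Area = ½·c·h_c  ⇒  h_c = 2·Area/c = 95.48/16.6012 ≈ 5.75139

Area = 47.74, h_c = 5.751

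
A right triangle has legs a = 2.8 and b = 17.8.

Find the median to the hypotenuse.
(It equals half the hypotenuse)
Hypotenuse c = √(a² + b²) = √(7.84 + 316.84) = √324.68 ≈ 18.0189
Median to hypotenuse = c/2 ≈ 18.0189/2 ≈ 9.00944

Median = 9.009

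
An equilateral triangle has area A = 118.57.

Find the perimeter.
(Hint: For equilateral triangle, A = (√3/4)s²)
A = (√3/4)s²  ⇒  s² = 4A/√3 = 4·118.57/√3 = 474.28/1.73205 ≈ 273.826
s ≈ √273.826 ≈ 16.5477
Perimeter = 3s ≈ 3·16.5477 ≈ 49.643

Perimeter = 49.64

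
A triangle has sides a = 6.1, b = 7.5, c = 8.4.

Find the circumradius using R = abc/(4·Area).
First find the area with Heron's formula.
s = (6.1 + 7.5 + 8.4)/2 = 11
Area = √(s(s−a)(s−b)(s−c)) = √(11·4.9·3.5·2.6) ≈ √490.49 ≈ 22.147
abc = 6.1·7.5·8.4 = 384.3
R = abc/(4·Area) ≈ 384.3/(4·22.147) = 384.3/88.588 ≈ 4.33806

R = 4.338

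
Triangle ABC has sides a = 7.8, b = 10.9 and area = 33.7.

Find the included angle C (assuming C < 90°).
Area = ½·a·b·sin(C)  ⇒  sin(C) = 2·Area/(a·b) = 2·33.7/(7.8·10.9) = 67.4/85.02 ≈ 0.792755
C = arcsin(0.792755) ≈ 52.4437° (taking the acute solution since C < 90°)

C = 52.44°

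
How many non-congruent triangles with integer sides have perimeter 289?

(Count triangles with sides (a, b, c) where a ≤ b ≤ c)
Let a ≤ b ≤ c with a + b + c = 289. The only binding inequality is a + b > c, i.e. 289 − c > c, so c < 289/2; and c ≥ 289/3 since c is the largest side.
So 97 ≤ c ≤ 144. For each c, b runs from ⌈(289 − c)/2⌉ up to c (then a = 289 − b − c satisfies 1 ≤ a ≤ b automatically), giving c − ⌈(289 − c)/2⌉ + 1 choices.
Summing over c: 2 + 3 + 5 + 6 + … + 71 + 72  (48 terms, c = 97, …, 144) = 1776
Check (closed form: nearest integer to p²/48 for even p, (p+3)²/48 for odd p): (289+3)²/48 = 292²/48 = 85264/48 ≈ 1776.33 → 1776

1776 triangles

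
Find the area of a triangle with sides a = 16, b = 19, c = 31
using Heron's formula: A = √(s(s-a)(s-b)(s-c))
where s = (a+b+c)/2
s = (16 + 19 + 31)/2 = 66/2 = 33
s − a = 17, s − b = 14, s − c = 2
s(s−a)(s−b)(s−c) = 33·17·14·2 = 15708
Area = √15708 ≈ 125.332

s = 33.0, Area = 125.3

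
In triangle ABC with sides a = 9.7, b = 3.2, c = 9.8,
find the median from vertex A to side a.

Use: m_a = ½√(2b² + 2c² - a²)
m_a = ½√(2·3.2² + 2·9.8² − 9.7²) = ½√(2·10.24 + 2·96.04 − 94.09) = ½√(20.48 + 192.08 − 94.09) = ½√118.47
√118.47 ≈ 10.8844, so m_a ≈ 5.4422

m_a = 5.442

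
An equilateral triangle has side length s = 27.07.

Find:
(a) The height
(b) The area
(a) The height splits the triangle into two 30-60-90 halves: h = s·√3/2 = 27.07·1.73205/2 ≈ 46.8866/2 ≈ 23.4433
(b) Area = (√3/4)·s² = (√3/4)·27.07² = (√3/4)·732.7849 ≈ 0.433013·732.7849 ≈ 317.305

Height = 23.44, Area = 317.3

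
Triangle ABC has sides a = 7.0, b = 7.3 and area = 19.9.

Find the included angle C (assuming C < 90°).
Area = ½·a·b·sin(C)  ⇒  sin(C) = 2·Area/(a·b) = 2·19.9/(7.0·7.3) = 39.8/51.1 ≈ 0.778865
C = arcsin(0.778865) ≈ 51.1568° (taking the acute solution since C < 90°)

C = 51.16°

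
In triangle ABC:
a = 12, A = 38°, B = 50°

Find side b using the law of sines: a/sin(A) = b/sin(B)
a/sin(A) = b/sin(B)  ⇒  b = a·sin(B)/sin(A) = 12·sin(50°)/sin(38°)
sin(50°) ≈ 0.766044, sin(38°) ≈ 0.615661
b ≈ 12·0.766044/0.615661 ≈ 9.19253/0.615661 ≈ 14.9311

b = 14.93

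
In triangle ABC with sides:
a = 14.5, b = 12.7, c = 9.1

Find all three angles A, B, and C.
Law of cosines for each angle (a² = 210.25, b² = 161.29, c² = 82.81):
cos(A) = (b² + c² − a²)/(2bc) = (161.29 + 82.81 − 210.25)/(2·12.7·9.1) = 33.85/231.14 ≈ 0.146448  ⇒  A ≈ 81.5789°
cos(B) = (a² + c² − b²)/(2ac) = (210.25 + 82.81 − 161.29)/(2·14.5·9.1) = 131.77/263.9 ≈ 0.499318  ⇒  B ≈ 60.0451°
cos(C) = (a² + b² − c²)/(2ab) = (210.25 + 161.29 − 82.81)/(2·14.5·12.7) = 288.73/368.3 ≈ 0.783953  ⇒  C ≈ 38.376°
Check: A + B + C ≈ 180°

A = 81.58°, B = 60.05°, C = 38.38°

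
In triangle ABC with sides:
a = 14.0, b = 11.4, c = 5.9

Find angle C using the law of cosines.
c² = a² + b² − 2ab·cos(C)  ⇒  cos(C) = (a² + b² − c²)/(2ab)
cos(C) = (14.0² + 11.4² − 5.9²)/(2·14.0·11.4) = (196 + 129.96 − 34.81)/319.2 = 291.15/319.2 ≈ 0.912124
C = arccos(0.912124) ≈ 24.1994°

C = 24.2°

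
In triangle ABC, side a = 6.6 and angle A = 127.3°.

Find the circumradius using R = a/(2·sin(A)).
R = a/(2·sin(A)) = 6.6/(2·sin(127.3°))
sin(127.3°) ≈ 0.795473
R ≈ 6.6/(2·0.795473) = 6.6/1.59095 ≈ 4.14847

R = 4.148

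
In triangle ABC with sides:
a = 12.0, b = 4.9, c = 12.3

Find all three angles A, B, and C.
Law of cosines for each angle (a² = 144, b² = 24.01, c² = 151.29):
cos(A) = (b² + c² − a²)/(2bc) = (24.01 + 151.29 − 144)/(2·4.9·12.3) = 31.3/120.54 ≈ 0.259665  ⇒  A ≈ 74.9498°
cos(B) = (a² + c² − b²)/(2ac) = (144 + 151.29 − 24.01)/(2·12.0·12.3) = 271.28/295.2 ≈ 0.91897  ⇒  B ≈ 23.224°
cos(C) = (a² + b² − c²)/(2ab) = (144 + 24.01 − 151.29)/(2·12.0·4.9) = 16.72/117.6 ≈ 0.142177  ⇒  C ≈ 81.8262°
Check: A + B + C ≈ 180°

A = 74.95°, B = 23.22°, C = 81.83°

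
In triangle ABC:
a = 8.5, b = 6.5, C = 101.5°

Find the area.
Two sides and the included angle (SAS): A = ½·a·b·sin(C) = ½·8.5·6.5·sin(101.5°)
sin(101.5°) ≈ 0.979925
A ≈ ½·55.25·0.979925 = 27.625·0.979925 ≈ 27.0704

Area = 27.07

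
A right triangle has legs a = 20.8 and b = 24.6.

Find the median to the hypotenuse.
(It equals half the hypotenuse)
Hypotenuse c = √(a² + b²) = √(432.64 + 605.16) = √1037.8 ≈ 32.2149
Median to hypotenuse = c/2 ≈ 32.2149/2 ≈ 16.1075

Median = 16.11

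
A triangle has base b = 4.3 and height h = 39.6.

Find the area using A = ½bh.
A = ½·b·h = ½·4.3·39.6 = ½·170.28 = 85.14

Area = 85.14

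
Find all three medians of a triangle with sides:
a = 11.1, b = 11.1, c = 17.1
Median formula: m_a = ½√(2b² + 2c² − a²) (and cyclically). a² = 123.21, b² = 123.21, c² = 292.41.
m_a = ½√(2·123.21 + 2·292.41 − 123.21) = ½√708.03 ≈ ½·26.6088 ≈ 13.3044
m_b = ½√(2·123.21 + 2·292.41 − 123.21) = ½√708.03 ≈ ½·26.6088 ≈ 13.3044
m_c = ½√(2·123.21 + 2·123.21 − 292.41) = ½√200.43 ≈ ½·14.1573 ≈ 7.07867

m_a = 13.3, m_b = 13.3, m_c = 7.079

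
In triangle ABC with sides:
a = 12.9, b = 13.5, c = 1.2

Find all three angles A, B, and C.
Law of cosines for each angle (a² = 166.41, b² = 182.25, c² = 1.44):
cos(A) = (b² + c² − a²)/(2bc) = (182.25 + 1.44 − 166.41)/(2·13.5·1.2) = 17.28/32.4 ≈ 0.533333  ⇒  A ≈ 57.769°
cos(B) = (a² + c² − b²)/(2ac) = (166.41 + 1.44 − 182.25)/(2·12.9·1.2) = -14.4/30.96 ≈ -0.465116  ⇒  B ≈ 117.718°
cos(C) = (a² + b² − c²)/(2ab) = (166.41 + 182.25 − 1.44)/(2·12.9·13.5) = 347.22/348.3 ≈ 0.996899  ⇒  C ≈ 4.5132°
Check: A + B + C ≈ 180°

A = 57.77°, B = 117.7°, C = 4.513°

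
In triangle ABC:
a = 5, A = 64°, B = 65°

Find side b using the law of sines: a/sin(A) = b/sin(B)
a/sin(A) = b/sin(B)  ⇒  b = a·sin(B)/sin(A) = 5·sin(65°)/sin(64°)
sin(65°) ≈ 0.906308, sin(64°) ≈ 0.898794
b ≈ 5·0.906308/0.898794 ≈ 4.53154/0.898794 ≈ 5.0418

b = 5.042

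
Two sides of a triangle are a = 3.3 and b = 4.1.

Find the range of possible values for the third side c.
Triangle inequality: |a − b| < c < a + b
|a − b| = |3.3 − 4.1| = 0.8
a + b = 3.3 + 4.1 = 7.4

0.8 < c < 7.4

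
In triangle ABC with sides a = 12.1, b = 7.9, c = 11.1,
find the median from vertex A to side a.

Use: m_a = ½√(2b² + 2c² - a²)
m_a = ½√(2·7.9² + 2·11.1² − 12.1²) = ½√(2·62.41 + 2·123.21 − 146.41) = ½√(124.82 + 246.42 − 146.41) = ½√224.83
√224.83 ≈ 14.9943, so m_a ≈ 7.49717

m_a = 7.497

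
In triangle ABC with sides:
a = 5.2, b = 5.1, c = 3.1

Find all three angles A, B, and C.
Law of cosines for each angle (a² = 27.04, b² = 26.01, c² = 9.61):
cos(A) = (b² + c² − a²)/(2bc) = (26.01 + 9.61 − 27.04)/(2·5.1·3.1) = 8.58/31.62 ≈ 0.271347  ⇒  A ≈ 74.2555°
cos(B) = (a² + c² − b²)/(2ac) = (27.04 + 9.61 − 26.01)/(2·5.2·3.1) = 10.64/32.24 ≈ 0.330025  ⇒  B ≈ 70.7297°
cos(C) = (a² + b² − c²)/(2ab) = (27.04 + 26.01 − 9.61)/(2·5.2·5.1) = 43.44/53.04 ≈ 0.819005  ⇒  C ≈ 35.0147°
Check: A + B + C ≈ 180°

A = 74.26°, B = 70.73°, C = 35.01°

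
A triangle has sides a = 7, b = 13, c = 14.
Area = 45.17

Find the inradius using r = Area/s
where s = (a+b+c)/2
s = (7 + 13 + 14)/2 = 34/2 = 17
r = Area/s = 45.17/17 ≈ 2.65706

r = 2.657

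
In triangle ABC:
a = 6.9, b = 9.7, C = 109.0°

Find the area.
Two sides and the included angle (SAS): A = ½·a·b·sin(C) = ½·6.9·9.7·sin(109.0°)
sin(109.0°) ≈ 0.945519
A ≈ ½·66.93·0.945519 = 33.465·0.945519 ≈ 31.6418

Area = 31.64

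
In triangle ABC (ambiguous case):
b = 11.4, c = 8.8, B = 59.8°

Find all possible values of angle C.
b/sin(B) = c/sin(C)  ⇒  sin(C) = c·sin(B)/b = 8.8·sin(59.8°)/11.4
sin(59.8°) ≈ 0.864275
sin(C) ≈ 8.8·0.864275/11.4 ≈ 7.60562/11.4 ≈ 0.667159
Candidate 1: C₁ = arcsin(0.667159) ≈ 41.8482°  →  A = 180° − 59.8° − 41.8482° ≈ 78.3518° > 0, valid
Candidate 2: C₂ = 180° − C₁ ≈ 138.152°  →  A = 180° − 59.8° − 138.152° ≈ -17.9518° ≤ 0, not a valid triangle

C = 41.85° (one solution)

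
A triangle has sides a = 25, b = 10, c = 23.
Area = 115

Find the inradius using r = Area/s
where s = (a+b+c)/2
s = (25 + 10 + 23)/2 = 58/2 = 29
r = Area/s = 115/29 ≈ 3.96552

r = 3.966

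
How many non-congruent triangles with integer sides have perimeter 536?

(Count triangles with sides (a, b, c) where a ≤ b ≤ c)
Let a ≤ b ≤ c with a + b + c = 536. The only binding inequality is a + b > c, i.e. 536 − c > c, so c < 536/2; and c ≥ 536/3 since c is the largest side.
So 179 ≤ c ≤ 267. For each c, b runs from ⌈(536 − c)/2⌉ up to c (then a = 536 − b − c satisfies 1 ≤ a ≤ b automatically), giving c − ⌈(536 − c)/2⌉ + 1 choices.
Summing over c: 1 + 3 + 4 + 6 + … + 132 + 133  (89 terms, c = 179, …, 267) = 5985
Check (closed form: nearest integer to p²/48 for even p, (p+3)²/48 for odd p): 536²/48 = 287296/48 ≈ 5985.33 → 5985

5985 triangles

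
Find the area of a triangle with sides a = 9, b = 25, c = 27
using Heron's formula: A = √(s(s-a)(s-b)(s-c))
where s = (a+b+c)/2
s = (9 + 25 + 27)/2 = 61/2 = 30.5
s − a = 21.5, s − b = 5.5, s − c = 3.5
s(s−a)(s−b)(s−c) = 30.5·21.5·5.5·3.5 = 12623.1875
Area = √12623.1875 ≈ 112.353

s = 30.5, Area = 112.4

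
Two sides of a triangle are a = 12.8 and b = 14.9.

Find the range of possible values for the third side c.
Triangle inequality: |a − b| < c < a + b
|a − b| = |12.8 − 14.9| = 2.1
a + b = 12.8 + 14.9 = 27.7

2.1 < c < 27.7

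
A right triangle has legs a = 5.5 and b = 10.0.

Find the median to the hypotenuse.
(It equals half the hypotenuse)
Hypotenuse c = √(a² + b²) = √(30.25 + 100) = √130.25 ≈ 11.4127
Median to hypotenuse = c/2 ≈ 11.4127/2 ≈ 5.70636

Median = 5.706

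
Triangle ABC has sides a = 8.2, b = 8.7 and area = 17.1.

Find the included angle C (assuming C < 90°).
Area = ½·a·b·sin(C)  ⇒  sin(C) = 2·Area/(a·b) = 2·17.1/(8.2·8.7) = 34.2/71.34 ≈ 0.479394
C = arcsin(0.479394) ≈ 28.6459° (taking the acute solution since C < 90°)

C = 28.65°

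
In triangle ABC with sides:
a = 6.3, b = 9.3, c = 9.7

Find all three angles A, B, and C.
Law of cosines for each angle (a² = 39.69, b² = 86.49, c² = 94.09):
cos(A) = (b² + c² − a²)/(2bc) = (86.49 + 94.09 − 39.69)/(2·9.3·9.7) = 140.89/180.42 ≈ 0.7809  ⇒  A ≈ 38.6569°
cos(B) = (a² + c² − b²)/(2ac) = (39.69 + 94.09 − 86.49)/(2·6.3·9.7) = 47.29/122.22 ≈ 0.386925  ⇒  B ≈ 67.2367°
cos(C) = (a² + b² − c²)/(2ab) = (39.69 + 86.49 − 94.09)/(2·6.3·9.3) = 32.09/117.18 ≈ 0.273852  ⇒  C ≈ 74.1064°
Check: A + B + C ≈ 180°

A = 38.66°, B = 67.24°, C = 74.11°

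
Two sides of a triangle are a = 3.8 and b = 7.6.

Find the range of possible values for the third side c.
Triangle inequality: |a − b| < c < a + b
|a − b| = |3.8 − 7.6| = 3.8
a + b = 3.8 + 7.6 = 11.4

3.8 < c < 11.4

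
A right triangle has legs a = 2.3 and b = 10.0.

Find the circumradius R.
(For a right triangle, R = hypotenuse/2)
Hypotenuse c = √(a² + b²) = √(5.29 + 100) = √105.29 ≈ 10.2611
R = c/2 ≈ 10.2611/2 ≈ 5.13055

R = 5.131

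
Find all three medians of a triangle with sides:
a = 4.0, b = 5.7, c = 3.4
Median formula: m_a = ½√(2b² + 2c² − a²) (and cyclically). a² = 16, b² = 32.49, c² = 11.56.
m_a = ½√(2·32.49 + 2·11.56 − 16) = ½√72.1 ≈ ½·8.49117 ≈ 4.24559
m_b = ½√(2·16 + 2·11.56 − 32.49) = ½√22.63 ≈ ½·4.7571 ≈ 2.37855
m_c = ½√(2·16 + 2·32.49 − 11.56) = ½√85.42 ≈ ½·9.24229 ≈ 4.62115

m_a = 4.246, m_b = 2.379, m_c = 4.621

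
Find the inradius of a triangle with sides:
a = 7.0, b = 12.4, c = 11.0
r = Area/s where s is the semi-perimeter.
s = (7.0 + 12.4 + 11.0)/2 = 30.4/2 = 15.2
Area = √(s(s−a)(s−b)(s−c)) = √(15.2·8.2·2.8·4.2) ≈ √1465.77 ≈ 38.2853
r ≈ 38.2853/15.2 ≈ 2.51877

r = 2.519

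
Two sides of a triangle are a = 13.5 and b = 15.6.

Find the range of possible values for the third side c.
Triangle inequality: |a − b| < c < a + b
|a − b| = |13.5 − 15.6| = 2.1
a + b = 13.5 + 15.6 = 29.1

2.1 < c < 29.1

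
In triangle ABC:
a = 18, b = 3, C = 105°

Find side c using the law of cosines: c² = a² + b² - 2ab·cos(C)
c² = 18² + 3² − 2·18·3·cos(105°)
cos(105°) ≈ -0.258819
c² ≈ 324 + 9 − 108·(-0.258819) ≈ 333 + 27.9525 ≈ 360.952
c ≈ √360.952 ≈ 18.9987

c = 19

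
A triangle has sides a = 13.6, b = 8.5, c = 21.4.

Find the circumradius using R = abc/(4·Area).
First find the area with Heron's formula.
s = (13.6 + 8.5 + 21.4)/2 = 21.75
Area = √(s(s−a)(s−b)(s−c)) = √(21.75·8.15·13.25·0.35) ≈ √822.055 ≈ 28.6715
abc = 13.6·8.5·21.4 = 2473.84
R = abc/(4·Area) ≈ 2473.84/(4·28.6715) = 2473.84/114.686 ≈ 21.5706

R = 21.57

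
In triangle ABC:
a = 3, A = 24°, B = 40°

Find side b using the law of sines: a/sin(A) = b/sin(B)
a/sin(A) = b/sin(B)  ⇒  b = a·sin(B)/sin(A) = 3·sin(40°)/sin(24°)
sin(40°) ≈ 0.642788, sin(24°) ≈ 0.406737
b ≈ 3·0.642788/0.406737 ≈ 1.92836/0.406737 ≈ 4.74106

b = 4.741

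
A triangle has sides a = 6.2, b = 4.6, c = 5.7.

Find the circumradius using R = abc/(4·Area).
First find the area with Heron's formula.
s = (6.2 + 4.6 + 5.7)/2 = 8.25
Area = √(s(s−a)(s−b)(s−c)) = √(8.25·2.05·3.65·2.55) ≈ √157.413 ≈ 12.5464
abc = 6.2·4.6·5.7 = 162.564
R = abc/(4·Area) ≈ 162.564/(4·12.5464) = 162.564/50.1857 ≈ 3.23925

R = 3.239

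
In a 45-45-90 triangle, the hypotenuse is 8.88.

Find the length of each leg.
In a 45-45-90 triangle hypotenuse = leg·√2, so leg = hypotenuse/√2.
Leg = 8.88/√2 ≈ 8.88/1.41421 ≈ 6.27911

Each leg = 6.279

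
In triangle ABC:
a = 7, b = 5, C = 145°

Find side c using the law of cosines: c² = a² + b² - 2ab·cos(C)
c² = 7² + 5² − 2·7·5·cos(145°)
cos(145°) ≈ -0.819152
c² ≈ 49 + 25 − 70·(-0.819152) ≈ 74 + 57.3406 ≈ 131.341
c ≈ √131.341 ≈ 11.4604

c = 11.46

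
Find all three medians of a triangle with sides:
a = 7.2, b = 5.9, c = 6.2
Median formula: m_a = ½√(2b² + 2c² − a²) (and cyclically). a² = 51.84, b² = 34.81, c² = 38.44.
m_a = ½√(2·34.81 + 2·38.44 − 51.84) = ½√94.66 ≈ ½·9.72934 ≈ 4.86467
m_b = ½√(2·51.84 + 2·38.44 − 34.81) = ½√145.75 ≈ ½·12.0727 ≈ 6.03635
m_c = ½√(2·51.84 + 2·34.81 − 38.44) = ½√134.86 ≈ ½·11.6129 ≈ 5.80646

m_a = 4.865, m_b = 6.036, m_c = 5.806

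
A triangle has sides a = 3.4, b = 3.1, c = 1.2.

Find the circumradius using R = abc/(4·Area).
First find the area with Heron's formula.
s = (3.4 + 3.1 + 1.2)/2 = 3.85
Area = √(s(s−a)(s−b)(s−c)) = √(3.85·0.45·0.75·2.65) ≈ √3.44334 ≈ 1.85562
abc = 3.4·3.1·1.2 = 12.648
R = abc/(4·Area) ≈ 12.648/(4·1.85562) = 12.648/7.4225 ≈ 1.70401

R = 1.704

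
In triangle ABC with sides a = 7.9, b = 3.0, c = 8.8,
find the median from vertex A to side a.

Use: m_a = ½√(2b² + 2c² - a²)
m_a = ½√(2·3.0² + 2·8.8² − 7.9²) = ½√(2·9 + 2·77.44 − 62.41) = ½√(18 + 154.88 − 62.41) = ½√110.47
√110.47 ≈ 10.5105, so m_a ≈ 5.25524

m_a = 5.255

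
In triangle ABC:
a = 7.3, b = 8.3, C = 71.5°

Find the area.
Two sides and the included angle (SAS): A = ½·a·b·sin(C) = ½·7.3·8.3·sin(71.5°)
sin(71.5°) ≈ 0.948324
A ≈ ½·60.59·0.948324 = 30.295·0.948324 ≈ 28.7295

Area = 28.73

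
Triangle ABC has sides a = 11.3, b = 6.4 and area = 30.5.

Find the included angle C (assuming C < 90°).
Area = ½·a·b·sin(C)  ⇒  sin(C) = 2·Area/(a·b) = 2·30.5/(11.3·6.4) = 61/72.32 ≈ 0.843473
C = arcsin(0.843473) ≈ 57.5087° (taking the acute solution since C < 90°)

C = 57.51°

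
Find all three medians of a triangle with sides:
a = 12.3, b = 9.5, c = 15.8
Median formula: m_a = ½√(2b² + 2c² − a²) (and cyclically). a² = 151.29, b² = 90.25, c² = 249.64.
m_a = ½√(2·90.25 + 2·249.64 − 151.29) = ½√528.49 ≈ ½·22.9889 ≈ 11.4945
m_b = ½√(2·151.29 + 2·249.64 − 90.25) = ½√711.61 ≈ ½·26.676 ≈ 13.338
m_c = ½√(2·151.29 + 2·90.25 − 249.64) = ½√233.44 ≈ ½·15.2787 ≈ 7.63937

m_a = 11.49, m_b = 13.34, m_c = 7.639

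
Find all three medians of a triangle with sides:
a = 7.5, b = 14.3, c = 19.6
Median formula: m_a = ½√(2b² + 2c² − a²) (and cyclically). a² = 56.25, b² = 204.49, c² = 384.16.
m_a = ½√(2·204.49 + 2·384.16 − 56.25) = ½√1121.05 ≈ ½·33.4821 ≈ 16.741
m_b = ½√(2·56.25 + 2·384.16 − 204.49) = ½√676.33 ≈ ½·26.0063 ≈ 13.0032
m_c = ½√(2·56.25 + 2·204.49 − 384.16) = ½√137.32 ≈ ½·11.7184 ≈ 5.85918

m_a = 16.74, m_b = 13, m_c = 5.859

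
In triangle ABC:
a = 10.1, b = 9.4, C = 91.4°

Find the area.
Two sides and the included angle (SAS): A = ½·a·b·sin(C) = ½·10.1·9.4·sin(91.4°)
sin(91.4°) ≈ 0.999701
A ≈ ½·94.94·0.999701 = 47.47·0.999701 ≈ 47.4558

Area = 47.46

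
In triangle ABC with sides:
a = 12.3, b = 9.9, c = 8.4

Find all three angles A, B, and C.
Law of cosines for each angle (a² = 151.29, b² = 98.01, c² = 70.56):
cos(A) = (b² + c² − a²)/(2bc) = (98.01 + 70.56 − 151.29)/(2·9.9·8.4) = 17.28/166.32 ≈ 0.103896  ⇒  A ≈ 84.0364°
cos(B) = (a² + c² − b²)/(2ac) = (151.29 + 70.56 − 98.01)/(2·12.3·8.4) = 123.84/206.64 ≈ 0.599303  ⇒  B ≈ 53.18°
cos(C) = (a² + b² − c²)/(2ab) = (151.29 + 98.01 − 70.56)/(2·12.3·9.9) = 178.74/243.54 ≈ 0.733925  ⇒  C ≈ 42.7836°
Check: A + B + C ≈ 180°

A = 84.04°, B = 53.18°, C = 42.78°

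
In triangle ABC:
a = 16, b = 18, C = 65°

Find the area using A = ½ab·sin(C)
A = ½·a·b·sin(C) = ½·16·18·sin(65°)
sin(65°) ≈ 0.906308
A ≈ ½·288·0.906308 = 144·0.906308 ≈ 130.508

Area = 130.5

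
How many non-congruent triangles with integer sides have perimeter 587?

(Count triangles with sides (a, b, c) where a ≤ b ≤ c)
Let a ≤ b ≤ c with a + b + c = 587. The only binding inequality is a + b > c, i.e. 587 − c > c, so c < 587/2; and c ≥ 587/3 since c is the largest side.
So 196 ≤ c ≤ 293. For each c, b runs from ⌈(587 − c)/2⌉ up to c (then a = 587 − b − c satisfies 1 ≤ a ≤ b automatically), giving c − ⌈(587 − c)/2⌉ + 1 choices.
Summing over c: 1 + 3 + 4 + 6 + … + 145 + 147  (98 terms, c = 196, …, 293) = 7252
Check (closed form: nearest integer to p²/48 for even p, (p+3)²/48 for odd p): (587+3)²/48 = 590²/48 = 348100/48 ≈ 7252.08 → 7252

7252 triangles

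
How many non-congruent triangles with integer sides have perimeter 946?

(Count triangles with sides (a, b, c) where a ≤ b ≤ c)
Let a ≤ b ≤ c with a + b + c = 946. The only binding inequality is a + b > c, i.e. 946 − c > c, so c < 946/2; and c ≥ 946/3 since c is the largest side.
So 316 ≤ c ≤ 472. For each c, b runs from ⌈(946 − c)/2⌉ up to c (then a = 946 − b − c satisfies 1 ≤ a ≤ b automatically), giving c − ⌈(946 − c)/2⌉ + 1 choices.
Summing over c: 2 + 3 + 5 + 6 + … + 234 + 236  (157 terms, c = 316, …, 472) = 18644
Check (closed form: nearest integer to p²/48 for even p, (p+3)²/48 for odd p): 946²/48 = 894916/48 ≈ 18644.08 → 18644

18644 triangles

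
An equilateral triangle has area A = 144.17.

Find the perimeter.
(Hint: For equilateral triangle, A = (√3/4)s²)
A = (√3/4)s²  ⇒  s² = 4A/√3 = 4·144.17/√3 = 576.68/1.73205 ≈ 332.946
s ≈ √332.946 ≈ 18.2468
Perimeter = 3s ≈ 3·18.2468 ≈ 54.7405

Perimeter = 54.74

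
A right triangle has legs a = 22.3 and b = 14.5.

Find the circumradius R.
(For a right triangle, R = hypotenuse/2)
Hypotenuse c = √(a² + b²) = √(497.29 + 210.25) = √707.54 ≈ 26.5996
R = c/2 ≈ 26.5996/2 ≈ 13.2998

R = 13.3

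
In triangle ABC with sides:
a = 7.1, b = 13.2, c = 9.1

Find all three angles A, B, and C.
Law of cosines for each angle (a² = 50.41, b² = 174.24, c² = 82.81):
cos(A) = (b² + c² − a²)/(2bc) = (174.24 + 82.81 − 50.41)/(2·13.2·9.1) = 206.64/240.24 ≈ 0.86014  ⇒  A ≈ 30.6677°
cos(B) = (a² + c² − b²)/(2ac) = (50.41 + 82.81 − 174.24)/(2·7.1·9.1) = -41.02/129.22 ≈ -0.317443  ⇒  B ≈ 108.508°
cos(C) = (a² + b² − c²)/(2ab) = (50.41 + 174.24 − 82.81)/(2·7.1·13.2) = 141.84/187.44 ≈ 0.756722  ⇒  C ≈ 40.8239°
Check: A + B + C ≈ 180°

A = 30.67°, B = 108.5°, C = 40.82°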